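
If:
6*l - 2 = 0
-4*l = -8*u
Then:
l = 1/3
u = 1/6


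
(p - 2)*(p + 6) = p^2 + 4*p - 12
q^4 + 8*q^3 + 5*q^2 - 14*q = q*(q - 1)*(q + 2)*(q + 7)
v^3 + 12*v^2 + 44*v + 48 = (v + 2)*(v + 4)*(v + 6)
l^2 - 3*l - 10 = (l - 5)*(l + 2)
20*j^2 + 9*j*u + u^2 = (4*j + u)*(5*j + u)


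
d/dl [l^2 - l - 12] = 2*l - 1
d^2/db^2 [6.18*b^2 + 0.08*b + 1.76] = 12.3600000000000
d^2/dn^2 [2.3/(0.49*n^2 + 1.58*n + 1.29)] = (-1.10446*n^2 - 3.56132*n + 2.3*(0.98*n + 1.58)*(1.96*n + 3.16) - 2.90766)/(0.49*n^2 + 1.58*n + 1.29)^3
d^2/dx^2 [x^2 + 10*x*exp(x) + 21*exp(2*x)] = 10*x*exp(x) + 84*exp(2*x) + 20*exp(x) + 2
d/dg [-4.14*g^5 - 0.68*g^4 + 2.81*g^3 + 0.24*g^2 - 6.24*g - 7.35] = -20.7*g^4 - 2.72*g^3 + 8.43*g^2 + 0.48*g - 6.24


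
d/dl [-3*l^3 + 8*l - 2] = 8 - 9*l^2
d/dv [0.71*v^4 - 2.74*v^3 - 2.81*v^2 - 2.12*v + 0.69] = 2.84*v^3 - 8.22*v^2 - 5.62*v - 2.12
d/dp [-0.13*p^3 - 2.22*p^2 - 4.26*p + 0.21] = -0.39*p^2 - 4.44*p - 4.26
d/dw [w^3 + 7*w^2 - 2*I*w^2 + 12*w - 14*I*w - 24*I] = 3*w^2 + w*(14 - 4*I) + 12 - 14*I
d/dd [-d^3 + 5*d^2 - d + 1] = -3*d^2 + 10*d - 1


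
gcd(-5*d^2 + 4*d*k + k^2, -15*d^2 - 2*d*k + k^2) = 1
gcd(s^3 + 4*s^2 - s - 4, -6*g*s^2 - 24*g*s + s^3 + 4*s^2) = s + 4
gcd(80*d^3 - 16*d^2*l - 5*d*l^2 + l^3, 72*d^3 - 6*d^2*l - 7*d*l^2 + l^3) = 4*d - l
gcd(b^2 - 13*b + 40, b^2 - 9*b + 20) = b - 5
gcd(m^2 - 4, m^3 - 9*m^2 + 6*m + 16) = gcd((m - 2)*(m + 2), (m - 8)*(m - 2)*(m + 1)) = m - 2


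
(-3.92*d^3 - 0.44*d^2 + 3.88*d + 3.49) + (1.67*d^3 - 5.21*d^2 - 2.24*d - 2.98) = -2.25*d^3 - 5.65*d^2 + 1.64*d + 0.51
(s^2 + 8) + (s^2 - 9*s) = 2*s^2 - 9*s + 8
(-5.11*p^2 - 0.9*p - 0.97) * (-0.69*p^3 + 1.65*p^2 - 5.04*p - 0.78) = 3.5259*p^5 - 7.8105*p^4 + 24.9387*p^3 + 6.9213*p^2 + 5.5908*p + 0.7566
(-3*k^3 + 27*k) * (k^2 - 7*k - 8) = -3*k^5 + 21*k^4 + 51*k^3 - 189*k^2 - 216*k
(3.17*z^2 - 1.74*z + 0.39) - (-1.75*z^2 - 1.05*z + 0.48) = 4.92*z^2 - 0.69*z - 0.09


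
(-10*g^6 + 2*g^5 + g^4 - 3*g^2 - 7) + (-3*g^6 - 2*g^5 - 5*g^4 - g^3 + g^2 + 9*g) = -13*g^6 - 4*g^4 - g^3 - 2*g^2 + 9*g - 7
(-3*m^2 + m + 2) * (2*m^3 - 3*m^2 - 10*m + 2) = -6*m^5 + 11*m^4 + 31*m^3 - 22*m^2 - 18*m + 4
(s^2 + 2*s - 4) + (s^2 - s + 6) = 2*s^2 + s + 2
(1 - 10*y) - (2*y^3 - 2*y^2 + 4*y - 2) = -2*y^3 + 2*y^2 - 14*y + 3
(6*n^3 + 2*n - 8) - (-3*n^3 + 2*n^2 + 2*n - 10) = 9*n^3 - 2*n^2 + 2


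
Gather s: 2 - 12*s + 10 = 12 - 12*s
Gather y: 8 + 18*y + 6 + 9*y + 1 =27*y + 15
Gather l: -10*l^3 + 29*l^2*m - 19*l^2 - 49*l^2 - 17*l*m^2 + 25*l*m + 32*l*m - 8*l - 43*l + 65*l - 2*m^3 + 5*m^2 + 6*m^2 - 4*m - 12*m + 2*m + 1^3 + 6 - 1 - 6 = -10*l^3 + l^2*(29*m - 68) + l*(-17*m^2 + 57*m + 14) - 2*m^3 + 11*m^2 - 14*m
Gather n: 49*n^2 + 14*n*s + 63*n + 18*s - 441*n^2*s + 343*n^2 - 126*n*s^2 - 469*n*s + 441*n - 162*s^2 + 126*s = n^2*(392 - 441*s) + n*(-126*s^2 - 455*s + 504) - 162*s^2 + 144*s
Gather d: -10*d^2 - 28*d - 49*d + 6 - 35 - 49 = -10*d^2 - 77*d - 78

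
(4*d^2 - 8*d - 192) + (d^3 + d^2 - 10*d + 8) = d^3 + 5*d^2 - 18*d - 184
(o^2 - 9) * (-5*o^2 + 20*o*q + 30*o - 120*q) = -5*o^4 + 20*o^3*q + 30*o^3 - 120*o^2*q + 45*o^2 - 180*o*q - 270*o + 1080*q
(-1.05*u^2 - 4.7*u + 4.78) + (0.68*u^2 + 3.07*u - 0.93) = -0.37*u^2 - 1.63*u + 3.85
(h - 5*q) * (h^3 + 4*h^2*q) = h^4 - h^3*q - 20*h^2*q^2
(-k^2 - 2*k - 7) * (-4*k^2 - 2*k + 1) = 4*k^4 + 10*k^3 + 31*k^2 + 12*k - 7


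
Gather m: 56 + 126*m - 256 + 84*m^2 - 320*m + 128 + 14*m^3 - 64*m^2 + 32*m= 14*m^3 + 20*m^2 - 162*m - 72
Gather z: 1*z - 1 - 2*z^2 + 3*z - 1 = -2*z^2 + 4*z - 2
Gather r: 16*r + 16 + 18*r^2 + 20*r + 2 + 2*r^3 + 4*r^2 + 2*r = 2*r^3 + 22*r^2 + 38*r + 18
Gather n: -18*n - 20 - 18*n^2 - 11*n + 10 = -18*n^2 - 29*n - 10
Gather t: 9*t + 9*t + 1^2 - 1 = 18*t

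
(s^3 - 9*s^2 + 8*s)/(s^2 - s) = s - 8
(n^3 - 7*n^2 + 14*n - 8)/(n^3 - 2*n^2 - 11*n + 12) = (n - 2)/(n + 3)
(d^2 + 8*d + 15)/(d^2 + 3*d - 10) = (d + 3)/(d - 2)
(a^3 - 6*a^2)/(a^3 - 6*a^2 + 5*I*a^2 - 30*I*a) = a/(a + 5*I)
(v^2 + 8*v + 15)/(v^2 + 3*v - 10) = (v + 3)/(v - 2)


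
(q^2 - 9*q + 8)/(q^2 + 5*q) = (q^2 - 9*q + 8)/(q*(q + 5))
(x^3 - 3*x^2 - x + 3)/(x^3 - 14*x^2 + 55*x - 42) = (x^2 - 2*x - 3)/(x^2 - 13*x + 42)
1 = 1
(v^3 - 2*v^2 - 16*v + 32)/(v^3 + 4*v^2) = 1 - 6/v + 8/v^2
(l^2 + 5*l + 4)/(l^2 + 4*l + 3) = (l + 4)/(l + 3)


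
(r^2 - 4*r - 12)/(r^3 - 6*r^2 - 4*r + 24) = 1/(r - 2)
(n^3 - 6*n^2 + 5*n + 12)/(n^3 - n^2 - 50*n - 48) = (n^2 - 7*n + 12)/(n^2 - 2*n - 48)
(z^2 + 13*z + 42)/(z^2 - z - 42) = (z + 7)/(z - 7)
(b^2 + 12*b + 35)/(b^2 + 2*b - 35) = (b + 5)/(b - 5)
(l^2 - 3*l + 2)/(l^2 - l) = (l - 2)/l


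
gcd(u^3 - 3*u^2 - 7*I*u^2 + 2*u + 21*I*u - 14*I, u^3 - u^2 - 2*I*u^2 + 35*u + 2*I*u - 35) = u^2 + u*(-1 - 7*I) + 7*I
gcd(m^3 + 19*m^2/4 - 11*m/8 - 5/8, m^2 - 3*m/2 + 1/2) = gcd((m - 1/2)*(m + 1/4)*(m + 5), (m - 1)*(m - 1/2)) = m - 1/2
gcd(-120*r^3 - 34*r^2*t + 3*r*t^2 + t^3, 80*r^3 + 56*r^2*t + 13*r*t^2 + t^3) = 20*r^2 + 9*r*t + t^2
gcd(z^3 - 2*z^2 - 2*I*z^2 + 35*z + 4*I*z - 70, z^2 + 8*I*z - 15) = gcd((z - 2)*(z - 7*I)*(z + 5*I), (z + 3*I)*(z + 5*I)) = z + 5*I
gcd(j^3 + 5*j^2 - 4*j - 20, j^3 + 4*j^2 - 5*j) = j + 5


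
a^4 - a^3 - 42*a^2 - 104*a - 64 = (a - 8)*(a + 1)*(a + 2)*(a + 4)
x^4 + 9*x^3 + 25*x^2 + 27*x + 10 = (x + 1)^2*(x + 2)*(x + 5)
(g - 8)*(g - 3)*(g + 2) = g^3 - 9*g^2 + 2*g + 48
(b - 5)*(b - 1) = b^2 - 6*b + 5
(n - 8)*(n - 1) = n^2 - 9*n + 8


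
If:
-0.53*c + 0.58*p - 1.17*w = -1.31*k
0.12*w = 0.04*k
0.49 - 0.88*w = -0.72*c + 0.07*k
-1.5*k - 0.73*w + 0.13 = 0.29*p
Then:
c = -0.57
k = 0.22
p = -0.87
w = 0.07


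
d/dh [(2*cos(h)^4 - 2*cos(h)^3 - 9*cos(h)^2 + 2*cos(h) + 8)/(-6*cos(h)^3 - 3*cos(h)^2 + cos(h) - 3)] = 4*(12*cos(h)^6 + 12*cos(h)^5 + 42*cos(h)^4 + 4*cos(h)^3 - 159*cos(h)^2 - 102*cos(h) + 14)*sin(h)/(7*cos(h) + 3*cos(2*h) + 3*cos(3*h) + 9)^2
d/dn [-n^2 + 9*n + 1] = 9 - 2*n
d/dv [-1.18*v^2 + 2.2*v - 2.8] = 2.2 - 2.36*v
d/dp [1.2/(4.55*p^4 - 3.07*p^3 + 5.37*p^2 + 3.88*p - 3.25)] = (-21.84*p^3 + 11.052*p^2 - 12.888*p - 4.656)/(4.55*p^4 - 3.07*p^3 + 5.37*p^2 + 3.88*p - 3.25)^2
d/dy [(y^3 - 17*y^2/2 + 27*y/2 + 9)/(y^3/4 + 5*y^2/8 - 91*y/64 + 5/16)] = 32*(352*y^4 - 1228*y^3 - 277*y^2 - 2120*y + 2178)/(256*y^6 + 1280*y^5 - 1312*y^4 - 6640*y^3 + 9881*y^2 - 3640*y + 400)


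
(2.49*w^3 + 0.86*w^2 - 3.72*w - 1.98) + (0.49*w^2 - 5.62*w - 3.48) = 2.49*w^3 + 1.35*w^2 - 9.34*w - 5.46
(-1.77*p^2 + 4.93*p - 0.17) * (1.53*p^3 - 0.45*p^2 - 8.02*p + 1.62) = -2.7081*p^5 + 8.3394*p^4 + 11.7168*p^3 - 42.3295*p^2 + 9.35*p - 0.2754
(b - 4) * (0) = 0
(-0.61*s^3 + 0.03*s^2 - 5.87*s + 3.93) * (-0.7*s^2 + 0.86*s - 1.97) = 0.427*s^5 - 0.5456*s^4 + 5.3365*s^3 - 7.8583*s^2 + 14.9437*s - 7.7421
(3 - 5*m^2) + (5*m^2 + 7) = 10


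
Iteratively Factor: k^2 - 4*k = (k)*(k - 4)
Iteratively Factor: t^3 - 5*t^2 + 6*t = (t)*(t^2 - 5*t + 6) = t*(t - 2)*(t - 3)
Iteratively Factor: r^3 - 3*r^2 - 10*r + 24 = (r - 2)*(r^2 - r - 12) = (r - 4)*(r - 2)*(r + 3)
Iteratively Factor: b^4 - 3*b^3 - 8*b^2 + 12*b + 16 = (b - 2)*(b^3 - b^2 - 10*b - 8) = (b - 4)*(b - 2)*(b^2 + 3*b + 2) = (b - 4)*(b - 2)*(b + 1)*(b + 2)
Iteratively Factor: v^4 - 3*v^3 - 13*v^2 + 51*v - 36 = (v - 3)*(v^3 - 13*v + 12) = (v - 3)*(v + 4)*(v^2 - 4*v + 3) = (v - 3)^2*(v + 4)*(v - 1)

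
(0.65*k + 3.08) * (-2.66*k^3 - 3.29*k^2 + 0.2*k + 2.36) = -1.729*k^4 - 10.3313*k^3 - 10.0032*k^2 + 2.15*k + 7.2688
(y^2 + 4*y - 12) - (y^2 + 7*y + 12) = -3*y - 24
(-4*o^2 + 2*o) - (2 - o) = -4*o^2 + 3*o - 2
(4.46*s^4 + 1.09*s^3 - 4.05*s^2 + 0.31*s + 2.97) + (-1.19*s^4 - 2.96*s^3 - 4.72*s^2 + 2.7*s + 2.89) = 3.27*s^4 - 1.87*s^3 - 8.77*s^2 + 3.01*s + 5.86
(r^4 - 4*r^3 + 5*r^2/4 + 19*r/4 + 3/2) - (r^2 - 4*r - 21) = r^4 - 4*r^3 + r^2/4 + 35*r/4 + 45/2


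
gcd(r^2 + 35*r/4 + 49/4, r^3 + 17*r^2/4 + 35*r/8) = r + 7/4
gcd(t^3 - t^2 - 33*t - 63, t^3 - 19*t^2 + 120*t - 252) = t - 7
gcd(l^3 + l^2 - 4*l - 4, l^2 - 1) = l + 1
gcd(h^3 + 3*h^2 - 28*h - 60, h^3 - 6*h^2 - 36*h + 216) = h + 6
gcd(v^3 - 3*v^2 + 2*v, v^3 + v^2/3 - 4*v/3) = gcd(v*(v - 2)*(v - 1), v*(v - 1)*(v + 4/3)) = v^2 - v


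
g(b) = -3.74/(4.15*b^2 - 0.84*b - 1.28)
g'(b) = -3.74*(0.84 - 8.3*b)/(4.15*b^2 - 0.84*b - 1.28)^2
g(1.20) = -1.01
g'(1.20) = 2.51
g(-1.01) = -0.98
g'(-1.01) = -2.39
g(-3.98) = -0.06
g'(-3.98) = -0.03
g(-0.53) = -11.30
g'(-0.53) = -178.91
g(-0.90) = -1.32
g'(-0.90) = -3.86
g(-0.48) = -47.13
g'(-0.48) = -2864.68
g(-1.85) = -0.26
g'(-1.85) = -0.29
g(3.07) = -0.11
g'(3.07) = 0.07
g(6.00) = -0.03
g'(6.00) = 0.01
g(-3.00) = -0.10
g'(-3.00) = -0.06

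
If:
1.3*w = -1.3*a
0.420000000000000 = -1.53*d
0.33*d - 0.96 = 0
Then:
No Solution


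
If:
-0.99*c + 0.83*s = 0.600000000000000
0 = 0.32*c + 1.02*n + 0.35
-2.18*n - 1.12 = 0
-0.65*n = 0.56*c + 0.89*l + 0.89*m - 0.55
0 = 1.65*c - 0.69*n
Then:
No Solution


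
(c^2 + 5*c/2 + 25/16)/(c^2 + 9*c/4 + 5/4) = (c + 5/4)/(c + 1)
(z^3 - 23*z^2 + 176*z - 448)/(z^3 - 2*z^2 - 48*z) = (z^2 - 15*z + 56)/(z*(z + 6))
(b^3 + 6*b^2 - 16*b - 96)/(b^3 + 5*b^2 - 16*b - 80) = (b + 6)/(b + 5)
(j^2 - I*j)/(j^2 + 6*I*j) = (j - I)/(j + 6*I)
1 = 1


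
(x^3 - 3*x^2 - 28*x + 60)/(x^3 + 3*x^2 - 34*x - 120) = (x - 2)/(x + 4)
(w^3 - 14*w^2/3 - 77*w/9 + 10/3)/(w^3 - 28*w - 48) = (9*w^2 + 12*w - 5)/(9*(w^2 + 6*w + 8))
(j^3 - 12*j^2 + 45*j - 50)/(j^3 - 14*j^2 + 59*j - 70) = (j - 5)/(j - 7)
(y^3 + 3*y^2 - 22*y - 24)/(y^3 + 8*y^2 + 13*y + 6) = (y - 4)/(y + 1)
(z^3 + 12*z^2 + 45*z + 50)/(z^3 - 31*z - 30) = (z^2 + 7*z + 10)/(z^2 - 5*z - 6)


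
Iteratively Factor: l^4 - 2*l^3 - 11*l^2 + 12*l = (l)*(l^3 - 2*l^2 - 11*l + 12) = l*(l - 4)*(l^2 + 2*l - 3) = l*(l - 4)*(l - 1)*(l + 3)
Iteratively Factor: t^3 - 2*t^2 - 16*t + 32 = (t - 2)*(t^2 - 16) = (t - 4)*(t - 2)*(t + 4)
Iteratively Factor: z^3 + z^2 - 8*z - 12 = (z + 2)*(z^2 - z - 6) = (z + 2)^2*(z - 3)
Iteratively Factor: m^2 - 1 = (m + 1)*(m - 1)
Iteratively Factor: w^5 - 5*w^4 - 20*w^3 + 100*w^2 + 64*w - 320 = (w - 4)*(w^4 - w^3 - 24*w^2 + 4*w + 80) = (w - 4)*(w + 2)*(w^3 - 3*w^2 - 18*w + 40) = (w - 4)*(w + 2)*(w + 4)*(w^2 - 7*w + 10) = (w - 5)*(w - 4)*(w + 2)*(w + 4)*(w - 2)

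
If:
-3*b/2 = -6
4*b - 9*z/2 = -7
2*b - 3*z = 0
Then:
No Solution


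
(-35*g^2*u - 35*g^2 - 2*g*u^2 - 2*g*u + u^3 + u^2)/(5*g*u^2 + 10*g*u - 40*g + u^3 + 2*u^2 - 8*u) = (-7*g*u - 7*g + u^2 + u)/(u^2 + 2*u - 8)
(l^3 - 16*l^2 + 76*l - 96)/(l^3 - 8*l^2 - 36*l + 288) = (l - 2)/(l + 6)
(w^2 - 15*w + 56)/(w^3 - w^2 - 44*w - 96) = (w - 7)/(w^2 + 7*w + 12)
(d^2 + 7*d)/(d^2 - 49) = d/(d - 7)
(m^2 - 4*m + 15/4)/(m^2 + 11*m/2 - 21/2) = (m - 5/2)/(m + 7)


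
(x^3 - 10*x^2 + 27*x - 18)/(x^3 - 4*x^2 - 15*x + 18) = (x - 3)/(x + 3)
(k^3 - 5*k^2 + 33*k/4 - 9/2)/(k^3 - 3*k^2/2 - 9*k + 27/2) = (k^2 - 7*k/2 + 3)/(k^2 - 9)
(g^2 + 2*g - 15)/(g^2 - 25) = (g - 3)/(g - 5)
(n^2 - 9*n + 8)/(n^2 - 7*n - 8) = (n - 1)/(n + 1)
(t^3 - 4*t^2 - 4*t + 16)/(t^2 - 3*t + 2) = (t^2 - 2*t - 8)/(t - 1)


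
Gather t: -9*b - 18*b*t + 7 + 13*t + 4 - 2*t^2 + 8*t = -9*b - 2*t^2 + t*(21 - 18*b) + 11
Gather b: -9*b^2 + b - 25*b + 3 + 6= -9*b^2 - 24*b + 9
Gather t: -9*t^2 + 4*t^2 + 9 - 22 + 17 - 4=-5*t^2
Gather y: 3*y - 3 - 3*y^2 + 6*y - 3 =-3*y^2 + 9*y - 6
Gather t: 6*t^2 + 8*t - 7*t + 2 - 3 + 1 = 6*t^2 + t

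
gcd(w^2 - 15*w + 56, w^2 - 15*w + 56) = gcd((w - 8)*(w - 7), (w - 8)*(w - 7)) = w^2 - 15*w + 56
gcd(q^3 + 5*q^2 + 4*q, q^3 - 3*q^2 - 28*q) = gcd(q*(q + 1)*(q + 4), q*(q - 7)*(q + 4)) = q^2 + 4*q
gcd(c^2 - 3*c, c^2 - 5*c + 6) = c - 3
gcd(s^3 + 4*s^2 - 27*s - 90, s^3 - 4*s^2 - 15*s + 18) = s + 3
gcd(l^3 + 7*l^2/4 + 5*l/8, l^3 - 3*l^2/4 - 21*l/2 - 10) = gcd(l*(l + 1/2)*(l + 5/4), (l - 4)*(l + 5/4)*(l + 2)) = l + 5/4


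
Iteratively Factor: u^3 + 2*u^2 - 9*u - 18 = (u + 3)*(u^2 - u - 6) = (u + 2)*(u + 3)*(u - 3)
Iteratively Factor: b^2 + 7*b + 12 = (b + 4)*(b + 3)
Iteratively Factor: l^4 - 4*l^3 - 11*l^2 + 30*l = (l - 2)*(l^3 - 2*l^2 - 15*l) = l*(l - 2)*(l^2 - 2*l - 15) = l*(l - 5)*(l - 2)*(l + 3)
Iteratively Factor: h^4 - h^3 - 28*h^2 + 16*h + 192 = (h + 4)*(h^3 - 5*h^2 - 8*h + 48) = (h + 3)*(h + 4)*(h^2 - 8*h + 16) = (h - 4)*(h + 3)*(h + 4)*(h - 4)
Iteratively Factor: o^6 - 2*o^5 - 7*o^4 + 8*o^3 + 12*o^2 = (o + 1)*(o^5 - 3*o^4 - 4*o^3 + 12*o^2) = (o - 2)*(o + 1)*(o^4 - o^3 - 6*o^2) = o*(o - 2)*(o + 1)*(o^3 - o^2 - 6*o) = o^2*(o - 2)*(o + 1)*(o^2 - o - 6) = o^2*(o - 2)*(o + 1)*(o + 2)*(o - 3)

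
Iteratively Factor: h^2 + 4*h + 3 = (h + 3)*(h + 1)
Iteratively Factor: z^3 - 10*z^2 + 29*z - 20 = (z - 1)*(z^2 - 9*z + 20) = (z - 5)*(z - 1)*(z - 4)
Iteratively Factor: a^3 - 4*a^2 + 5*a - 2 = (a - 1)*(a^2 - 3*a + 2) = (a - 1)^2*(a - 2)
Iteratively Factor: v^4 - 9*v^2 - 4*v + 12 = (v + 2)*(v^3 - 2*v^2 - 5*v + 6) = (v + 2)^2*(v^2 - 4*v + 3) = (v - 3)*(v + 2)^2*(v - 1)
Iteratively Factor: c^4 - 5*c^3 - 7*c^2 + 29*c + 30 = (c - 3)*(c^3 - 2*c^2 - 13*c - 10) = (c - 3)*(c + 1)*(c^2 - 3*c - 10) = (c - 5)*(c - 3)*(c + 1)*(c + 2)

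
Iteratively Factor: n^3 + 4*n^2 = (n)*(n^2 + 4*n) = n^2*(n + 4)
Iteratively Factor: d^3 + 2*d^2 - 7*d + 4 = (d - 1)*(d^2 + 3*d - 4) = (d - 1)^2*(d + 4)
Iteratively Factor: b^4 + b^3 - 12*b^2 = (b - 3)*(b^3 + 4*b^2) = b*(b - 3)*(b^2 + 4*b) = b^2*(b - 3)*(b + 4)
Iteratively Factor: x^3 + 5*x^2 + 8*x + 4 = (x + 2)*(x^2 + 3*x + 2) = (x + 2)^2*(x + 1)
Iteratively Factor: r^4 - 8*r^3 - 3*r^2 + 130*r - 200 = (r - 5)*(r^3 - 3*r^2 - 18*r + 40) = (r - 5)*(r - 2)*(r^2 - r - 20) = (r - 5)^2*(r - 2)*(r + 4)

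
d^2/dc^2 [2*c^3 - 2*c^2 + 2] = 12*c - 4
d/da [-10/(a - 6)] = 10/(a - 6)^2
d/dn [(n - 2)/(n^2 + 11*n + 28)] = (n^2 + 11*n - (n - 2)*(2*n + 11) + 28)/(n^2 + 11*n + 28)^2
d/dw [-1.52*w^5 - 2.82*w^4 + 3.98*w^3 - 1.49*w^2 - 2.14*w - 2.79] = -7.6*w^4 - 11.28*w^3 + 11.94*w^2 - 2.98*w - 2.14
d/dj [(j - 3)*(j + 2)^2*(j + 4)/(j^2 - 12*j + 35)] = (2*j^5 - 31*j^4 + 20*j^3 + 617*j^2 - 184*j - 2116)/(j^4 - 24*j^3 + 214*j^2 - 840*j + 1225)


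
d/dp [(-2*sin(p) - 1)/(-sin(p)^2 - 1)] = 2*(-sin(p) + cos(p)^2)*cos(p)/(sin(p)^2 + 1)^2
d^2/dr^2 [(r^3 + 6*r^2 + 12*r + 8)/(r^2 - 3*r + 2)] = 2*(37*r^3 - 30*r^2 - 132*r + 152)/(r^6 - 9*r^5 + 33*r^4 - 63*r^3 + 66*r^2 - 36*r + 8)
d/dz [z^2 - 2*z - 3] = 2*z - 2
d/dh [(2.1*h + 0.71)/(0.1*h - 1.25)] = (3.37 - 0.2696*h)/(0.1*h - 1.25)^3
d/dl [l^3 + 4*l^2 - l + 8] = 3*l^2 + 8*l - 1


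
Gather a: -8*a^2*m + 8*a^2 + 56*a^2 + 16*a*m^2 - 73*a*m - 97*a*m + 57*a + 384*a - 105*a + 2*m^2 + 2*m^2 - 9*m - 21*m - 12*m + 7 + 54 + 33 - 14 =a^2*(64 - 8*m) + a*(16*m^2 - 170*m + 336) + 4*m^2 - 42*m + 80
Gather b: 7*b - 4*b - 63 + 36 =3*b - 27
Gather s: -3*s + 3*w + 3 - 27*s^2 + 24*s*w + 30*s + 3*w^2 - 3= -27*s^2 + s*(24*w + 27) + 3*w^2 + 3*w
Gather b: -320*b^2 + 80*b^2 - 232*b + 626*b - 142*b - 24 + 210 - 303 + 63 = -240*b^2 + 252*b - 54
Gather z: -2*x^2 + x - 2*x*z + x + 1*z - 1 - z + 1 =-2*x^2 - 2*x*z + 2*x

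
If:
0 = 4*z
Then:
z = 0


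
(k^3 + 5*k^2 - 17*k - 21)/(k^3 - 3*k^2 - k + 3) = (k + 7)/(k - 1)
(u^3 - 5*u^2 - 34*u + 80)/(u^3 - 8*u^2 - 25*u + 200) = (u - 2)/(u - 5)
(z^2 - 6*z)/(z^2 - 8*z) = (z - 6)/(z - 8)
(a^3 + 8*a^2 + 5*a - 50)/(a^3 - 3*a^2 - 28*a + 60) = (a + 5)/(a - 6)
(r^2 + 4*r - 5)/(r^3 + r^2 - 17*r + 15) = 1/(r - 3)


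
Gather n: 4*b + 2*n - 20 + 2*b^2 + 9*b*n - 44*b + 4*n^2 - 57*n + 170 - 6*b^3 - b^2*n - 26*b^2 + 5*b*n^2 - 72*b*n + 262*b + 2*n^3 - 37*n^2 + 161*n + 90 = -6*b^3 - 24*b^2 + 222*b + 2*n^3 + n^2*(5*b - 33) + n*(-b^2 - 63*b + 106) + 240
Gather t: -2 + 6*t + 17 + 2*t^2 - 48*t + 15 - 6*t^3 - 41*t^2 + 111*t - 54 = -6*t^3 - 39*t^2 + 69*t - 24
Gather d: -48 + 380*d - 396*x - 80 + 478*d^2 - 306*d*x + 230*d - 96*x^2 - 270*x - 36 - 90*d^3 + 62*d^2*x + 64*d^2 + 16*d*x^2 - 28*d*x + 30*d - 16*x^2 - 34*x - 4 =-90*d^3 + d^2*(62*x + 542) + d*(16*x^2 - 334*x + 640) - 112*x^2 - 700*x - 168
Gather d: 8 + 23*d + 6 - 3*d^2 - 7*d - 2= -3*d^2 + 16*d + 12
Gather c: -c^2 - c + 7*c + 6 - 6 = -c^2 + 6*c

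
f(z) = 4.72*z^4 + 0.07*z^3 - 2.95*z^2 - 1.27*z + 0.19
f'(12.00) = 32582.81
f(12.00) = 97555.03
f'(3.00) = 492.68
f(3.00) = 354.04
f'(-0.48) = -0.48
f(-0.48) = 0.36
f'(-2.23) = -196.44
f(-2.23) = 104.30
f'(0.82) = 4.44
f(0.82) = -0.66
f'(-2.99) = -486.43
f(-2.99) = 352.99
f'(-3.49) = -780.68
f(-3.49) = 665.95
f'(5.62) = 3323.49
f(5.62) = 4620.85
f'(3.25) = 629.89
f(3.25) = 493.90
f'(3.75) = 975.18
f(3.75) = 891.03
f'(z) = 18.88*z^3 + 0.21*z^2 - 5.9*z - 1.27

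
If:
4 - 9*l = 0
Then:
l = 4/9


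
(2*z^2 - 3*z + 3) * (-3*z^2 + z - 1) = -6*z^4 + 11*z^3 - 14*z^2 + 6*z - 3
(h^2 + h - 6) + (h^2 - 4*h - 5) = 2*h^2 - 3*h - 11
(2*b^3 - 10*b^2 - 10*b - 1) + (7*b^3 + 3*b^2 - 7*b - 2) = 9*b^3 - 7*b^2 - 17*b - 3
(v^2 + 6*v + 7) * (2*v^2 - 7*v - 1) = 2*v^4 + 5*v^3 - 29*v^2 - 55*v - 7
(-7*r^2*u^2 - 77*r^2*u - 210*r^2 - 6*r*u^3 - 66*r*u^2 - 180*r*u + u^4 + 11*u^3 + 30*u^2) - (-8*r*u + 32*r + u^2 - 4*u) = -7*r^2*u^2 - 77*r^2*u - 210*r^2 - 6*r*u^3 - 66*r*u^2 - 172*r*u - 32*r + u^4 + 11*u^3 + 29*u^2 + 4*u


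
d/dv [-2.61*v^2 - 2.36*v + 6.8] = -5.22*v - 2.36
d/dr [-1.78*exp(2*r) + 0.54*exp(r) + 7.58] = (0.54 - 3.56*exp(r))*exp(r)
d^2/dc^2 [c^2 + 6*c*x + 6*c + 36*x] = 2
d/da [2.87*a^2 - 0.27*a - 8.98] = 5.74*a - 0.27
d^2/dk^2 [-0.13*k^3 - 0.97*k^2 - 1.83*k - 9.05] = -0.78*k - 1.94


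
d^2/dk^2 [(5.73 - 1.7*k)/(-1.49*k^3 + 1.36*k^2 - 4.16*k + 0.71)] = (22.64502*k^5 - 173.323356*k^4 + 170.994432*k^3 - 255.10908*k^2 + 148.288566*k - 177.21416)/(3.307949*k^9 - 9.058008*k^8 + 35.97456*k^7 - 57.823213*k^6 + 109.071504*k^5 - 100.95168*k^4 + 98.345999*k^3 - 38.917656*k^2 + 6.291168*k - 0.357911)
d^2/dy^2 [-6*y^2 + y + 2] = -12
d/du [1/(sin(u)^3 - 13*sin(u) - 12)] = (13 - 3*sin(u)^2)*cos(u)/(-sin(u)^3 + 13*sin(u) + 12)^2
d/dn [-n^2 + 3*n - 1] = 3 - 2*n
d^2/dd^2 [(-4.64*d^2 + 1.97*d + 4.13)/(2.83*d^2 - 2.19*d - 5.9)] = (5.6843418860808e-14*d^4 - 25.95959*d^3 - 266.383938*d^2 + 43.779534*d - 196.412534)/(22.665187*d^6 - 52.618473*d^5 - 101.038641*d^4 + 208.895121*d^3 + 210.64593*d^2 - 228.7017*d - 205.379)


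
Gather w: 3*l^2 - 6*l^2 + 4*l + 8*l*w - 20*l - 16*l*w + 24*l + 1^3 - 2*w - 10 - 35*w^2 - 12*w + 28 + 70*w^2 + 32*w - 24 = -3*l^2 + 8*l + 35*w^2 + w*(18 - 8*l) - 5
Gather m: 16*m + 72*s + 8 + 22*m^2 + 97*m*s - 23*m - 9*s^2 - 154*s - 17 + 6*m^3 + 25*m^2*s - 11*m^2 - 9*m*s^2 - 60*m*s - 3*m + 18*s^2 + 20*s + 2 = 6*m^3 + m^2*(25*s + 11) + m*(-9*s^2 + 37*s - 10) + 9*s^2 - 62*s - 7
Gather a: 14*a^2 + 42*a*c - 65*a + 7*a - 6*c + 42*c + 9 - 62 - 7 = 14*a^2 + a*(42*c - 58) + 36*c - 60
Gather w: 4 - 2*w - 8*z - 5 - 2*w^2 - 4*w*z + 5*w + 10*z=-2*w^2 + w*(3 - 4*z) + 2*z - 1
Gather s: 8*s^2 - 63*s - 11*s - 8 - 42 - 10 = 8*s^2 - 74*s - 60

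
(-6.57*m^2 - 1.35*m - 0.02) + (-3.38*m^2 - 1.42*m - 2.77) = -9.95*m^2 - 2.77*m - 2.79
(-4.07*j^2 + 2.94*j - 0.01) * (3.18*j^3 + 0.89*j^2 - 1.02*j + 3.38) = -12.9426*j^5 + 5.7269*j^4 + 6.7362*j^3 - 16.7643*j^2 + 9.9474*j - 0.0338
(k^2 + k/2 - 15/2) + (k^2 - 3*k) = 2*k^2 - 5*k/2 - 15/2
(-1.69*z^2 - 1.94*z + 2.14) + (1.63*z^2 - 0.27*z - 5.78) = -0.0600000000000001*z^2 - 2.21*z - 3.64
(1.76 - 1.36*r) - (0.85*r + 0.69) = 1.07 - 2.21*r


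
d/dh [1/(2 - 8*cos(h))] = -2*sin(h)/(4*cos(h) - 1)^2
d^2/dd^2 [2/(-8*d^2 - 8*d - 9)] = 32*(8*d^2 + 8*d - 8*(2*d + 1)^2 + 9)/(8*d^2 + 8*d + 9)^3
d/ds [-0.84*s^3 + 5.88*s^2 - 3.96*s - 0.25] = -2.52*s^2 + 11.76*s - 3.96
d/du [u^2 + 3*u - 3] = 2*u + 3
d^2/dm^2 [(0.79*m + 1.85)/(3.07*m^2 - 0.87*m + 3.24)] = ((0.79*m + 1.85)*(6.14*m - 0.87)*(12.28*m - 1.74) - (14.5518*m + 9.9844)*(3.07*m^2 - 0.87*m + 3.24))/(3.07*m^2 - 0.87*m + 3.24)^3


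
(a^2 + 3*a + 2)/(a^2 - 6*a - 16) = (a + 1)/(a - 8)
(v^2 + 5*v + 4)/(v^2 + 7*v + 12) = (v + 1)/(v + 3)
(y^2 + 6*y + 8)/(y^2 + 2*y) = (y + 4)/y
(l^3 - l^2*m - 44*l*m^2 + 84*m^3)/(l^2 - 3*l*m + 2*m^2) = (l^2 + l*m - 42*m^2)/(l - m)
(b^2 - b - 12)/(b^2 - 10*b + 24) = (b + 3)/(b - 6)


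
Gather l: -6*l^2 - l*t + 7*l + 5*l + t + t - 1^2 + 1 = -6*l^2 + l*(12 - t) + 2*t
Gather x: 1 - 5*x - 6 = -5*x - 5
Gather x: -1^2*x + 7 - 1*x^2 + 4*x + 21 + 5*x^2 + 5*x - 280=4*x^2 + 8*x - 252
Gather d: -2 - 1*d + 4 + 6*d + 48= 5*d + 50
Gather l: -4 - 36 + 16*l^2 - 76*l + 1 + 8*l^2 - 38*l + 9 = 24*l^2 - 114*l - 30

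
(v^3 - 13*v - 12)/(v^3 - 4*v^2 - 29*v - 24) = (v - 4)/(v - 8)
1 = 1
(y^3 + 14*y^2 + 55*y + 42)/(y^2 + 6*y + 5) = (y^2 + 13*y + 42)/(y + 5)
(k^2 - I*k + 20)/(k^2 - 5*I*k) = (k + 4*I)/k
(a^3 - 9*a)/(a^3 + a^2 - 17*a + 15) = a*(a + 3)/(a^2 + 4*a - 5)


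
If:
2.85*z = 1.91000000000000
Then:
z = 0.67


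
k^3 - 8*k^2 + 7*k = k*(k - 7)*(k - 1)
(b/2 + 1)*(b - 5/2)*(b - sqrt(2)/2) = b^3/2 - sqrt(2)*b^2/4 - b^2/4 - 5*b/2 + sqrt(2)*b/8 + 5*sqrt(2)/4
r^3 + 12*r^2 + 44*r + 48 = (r + 2)*(r + 4)*(r + 6)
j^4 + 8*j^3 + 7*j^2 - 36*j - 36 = (j - 2)*(j + 1)*(j + 3)*(j + 6)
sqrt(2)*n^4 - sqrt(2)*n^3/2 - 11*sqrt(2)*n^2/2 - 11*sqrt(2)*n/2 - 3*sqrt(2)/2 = (n - 3)*(n + 1/2)*(n + 1)*(sqrt(2)*n + sqrt(2))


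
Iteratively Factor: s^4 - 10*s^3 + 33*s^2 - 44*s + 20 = (s - 2)*(s^3 - 8*s^2 + 17*s - 10) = (s - 2)*(s - 1)*(s^2 - 7*s + 10) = (s - 2)^2*(s - 1)*(s - 5)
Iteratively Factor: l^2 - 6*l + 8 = (l - 4)*(l - 2)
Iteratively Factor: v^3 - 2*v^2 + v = (v)*(v^2 - 2*v + 1) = v*(v - 1)*(v - 1)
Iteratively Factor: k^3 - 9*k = (k + 3)*(k^2 - 3*k) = k*(k + 3)*(k - 3)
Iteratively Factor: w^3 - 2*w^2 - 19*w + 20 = (w + 4)*(w^2 - 6*w + 5) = (w - 5)*(w + 4)*(w - 1)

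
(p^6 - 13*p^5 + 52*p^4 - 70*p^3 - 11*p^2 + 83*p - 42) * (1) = p^6 - 13*p^5 + 52*p^4 - 70*p^3 - 11*p^2 + 83*p - 42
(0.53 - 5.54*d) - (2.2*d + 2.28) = -7.74*d - 1.75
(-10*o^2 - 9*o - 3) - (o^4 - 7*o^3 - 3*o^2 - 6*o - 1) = -o^4 + 7*o^3 - 7*o^2 - 3*o - 2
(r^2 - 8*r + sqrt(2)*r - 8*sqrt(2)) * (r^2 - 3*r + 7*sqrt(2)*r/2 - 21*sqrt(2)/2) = r^4 - 11*r^3 + 9*sqrt(2)*r^3/2 - 99*sqrt(2)*r^2/2 + 31*r^2 - 77*r + 108*sqrt(2)*r + 168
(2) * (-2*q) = -4*q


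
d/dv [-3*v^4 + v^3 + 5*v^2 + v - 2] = -12*v^3 + 3*v^2 + 10*v + 1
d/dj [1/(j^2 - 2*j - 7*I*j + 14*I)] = (-2*j + 2 + 7*I)/(j^2 - 2*j - 7*I*j + 14*I)^2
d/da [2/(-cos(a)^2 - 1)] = -8*sin(2*a)/(cos(2*a) + 3)^2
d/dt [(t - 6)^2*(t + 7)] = (t - 6)*(3*t + 8)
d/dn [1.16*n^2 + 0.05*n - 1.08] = 2.32*n + 0.05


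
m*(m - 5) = m^2 - 5*m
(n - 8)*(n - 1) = n^2 - 9*n + 8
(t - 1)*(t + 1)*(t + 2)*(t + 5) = t^4 + 7*t^3 + 9*t^2 - 7*t - 10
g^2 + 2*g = g*(g + 2)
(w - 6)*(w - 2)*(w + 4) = w^3 - 4*w^2 - 20*w + 48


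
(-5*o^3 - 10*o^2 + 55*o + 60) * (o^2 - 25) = -5*o^5 - 10*o^4 + 180*o^3 + 310*o^2 - 1375*o - 1500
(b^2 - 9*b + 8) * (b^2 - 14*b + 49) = b^4 - 23*b^3 + 183*b^2 - 553*b + 392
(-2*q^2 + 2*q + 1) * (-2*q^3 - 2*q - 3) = 4*q^5 - 4*q^4 + 2*q^3 + 2*q^2 - 8*q - 3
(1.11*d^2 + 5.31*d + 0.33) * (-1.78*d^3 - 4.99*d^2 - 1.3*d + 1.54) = -1.9758*d^5 - 14.9907*d^4 - 28.5273*d^3 - 6.8403*d^2 + 7.7484*d + 0.5082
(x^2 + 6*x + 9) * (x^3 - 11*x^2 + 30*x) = x^5 - 5*x^4 - 27*x^3 + 81*x^2 + 270*x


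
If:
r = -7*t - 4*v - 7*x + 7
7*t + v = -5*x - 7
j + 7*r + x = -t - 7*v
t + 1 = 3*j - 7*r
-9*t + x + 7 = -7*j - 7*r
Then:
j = -46232/8795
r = -15727/8795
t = -37402/8795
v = 22599/8795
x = 7106/1759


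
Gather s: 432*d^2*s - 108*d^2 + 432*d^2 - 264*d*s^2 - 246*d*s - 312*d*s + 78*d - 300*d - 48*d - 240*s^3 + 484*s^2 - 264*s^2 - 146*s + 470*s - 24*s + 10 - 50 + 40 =324*d^2 - 270*d - 240*s^3 + s^2*(220 - 264*d) + s*(432*d^2 - 558*d + 300)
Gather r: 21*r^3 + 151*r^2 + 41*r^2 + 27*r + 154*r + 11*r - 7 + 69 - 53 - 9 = 21*r^3 + 192*r^2 + 192*r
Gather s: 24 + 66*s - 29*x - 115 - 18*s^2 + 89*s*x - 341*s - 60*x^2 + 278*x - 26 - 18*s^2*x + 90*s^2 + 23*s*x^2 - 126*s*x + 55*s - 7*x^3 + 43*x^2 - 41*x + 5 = s^2*(72 - 18*x) + s*(23*x^2 - 37*x - 220) - 7*x^3 - 17*x^2 + 208*x - 112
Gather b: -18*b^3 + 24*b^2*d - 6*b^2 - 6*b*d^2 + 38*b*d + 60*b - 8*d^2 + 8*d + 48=-18*b^3 + b^2*(24*d - 6) + b*(-6*d^2 + 38*d + 60) - 8*d^2 + 8*d + 48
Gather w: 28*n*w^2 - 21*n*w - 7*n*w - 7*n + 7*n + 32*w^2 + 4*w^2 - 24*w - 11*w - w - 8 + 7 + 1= w^2*(28*n + 36) + w*(-28*n - 36)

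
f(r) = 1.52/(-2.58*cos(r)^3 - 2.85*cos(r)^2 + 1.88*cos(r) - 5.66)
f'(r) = 1.52*(-7.74*sin(r)*cos(r)^2 - 5.7*sin(r)*cos(r) + 1.88*sin(r))/(-2.58*cos(r)^3 - 2.85*cos(r)^2 + 1.88*cos(r) - 5.66)^2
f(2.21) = -0.21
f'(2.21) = 0.06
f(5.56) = -0.22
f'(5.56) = 0.14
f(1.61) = -0.26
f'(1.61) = 0.10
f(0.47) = -0.19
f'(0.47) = -0.10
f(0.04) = -0.17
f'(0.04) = -0.01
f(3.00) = -0.19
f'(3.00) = -0.00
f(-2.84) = -0.19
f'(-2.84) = -0.00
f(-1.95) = -0.23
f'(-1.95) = -0.09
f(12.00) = -0.20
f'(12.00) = 0.12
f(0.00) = -0.17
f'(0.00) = 0.00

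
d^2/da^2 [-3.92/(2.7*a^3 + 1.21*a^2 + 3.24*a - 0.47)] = ((63.504*a + 9.4864)*(2.7*a^3 + 1.21*a^2 + 3.24*a - 0.47) - 3.92*(8.1*a^2 + 2.42*a + 3.24)*(16.2*a^2 + 4.84*a + 6.48))/(2.7*a^3 + 1.21*a^2 + 3.24*a - 0.47)^3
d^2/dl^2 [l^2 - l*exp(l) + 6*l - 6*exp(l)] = -l*exp(l) - 8*exp(l) + 2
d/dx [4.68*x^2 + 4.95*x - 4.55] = 9.36*x + 4.95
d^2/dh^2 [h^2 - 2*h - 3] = 2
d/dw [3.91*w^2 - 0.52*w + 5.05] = 7.82*w - 0.52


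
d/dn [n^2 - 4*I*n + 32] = 2*n - 4*I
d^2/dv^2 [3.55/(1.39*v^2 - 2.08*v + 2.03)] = (-13.71791*v^2 + 20.52752*v + 3.55*(2.78*v - 2.08)*(5.56*v - 4.16) - 20.03407)/(1.39*v^2 - 2.08*v + 2.03)^3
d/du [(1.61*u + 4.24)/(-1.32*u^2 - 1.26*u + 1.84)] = (2.1252*u^2 + 11.1936*u + 8.3048)/(1.7424*u^4 + 3.3264*u^3 - 3.27*u^2 - 4.6368*u + 3.3856)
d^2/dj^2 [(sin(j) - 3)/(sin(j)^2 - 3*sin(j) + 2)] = (-sin(j)^4 + 8*sin(j)^3 - 5*sin(j)^2 - 26*sin(j) + 30)/((sin(j) - 2)^3*(sin(j) - 1)^2)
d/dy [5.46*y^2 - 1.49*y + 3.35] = 10.92*y - 1.49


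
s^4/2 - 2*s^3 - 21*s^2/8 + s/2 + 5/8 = (s/2 + 1/2)*(s - 5)*(s - 1/2)*(s + 1/2)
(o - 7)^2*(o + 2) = o^3 - 12*o^2 + 21*o + 98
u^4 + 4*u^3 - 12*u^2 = u^2*(u - 2)*(u + 6)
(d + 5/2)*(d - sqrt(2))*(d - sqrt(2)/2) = d^3 - 3*sqrt(2)*d^2/2 + 5*d^2/2 - 15*sqrt(2)*d/4 + d + 5/2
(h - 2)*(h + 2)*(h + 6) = h^3 + 6*h^2 - 4*h - 24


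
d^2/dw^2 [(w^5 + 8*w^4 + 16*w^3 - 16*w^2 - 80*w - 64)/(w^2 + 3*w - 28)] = 2*(3*w^7 + 32*w^6 - 126*w^5 - 1716*w^4 + 3024*w^3 + 32064*w^2 + 30336*w - 21632)/(w^6 + 9*w^5 - 57*w^4 - 477*w^3 + 1596*w^2 + 7056*w - 21952)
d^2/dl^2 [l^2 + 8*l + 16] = 2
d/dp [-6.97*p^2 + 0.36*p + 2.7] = 0.36 - 13.94*p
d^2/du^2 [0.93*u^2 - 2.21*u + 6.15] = 1.86000000000000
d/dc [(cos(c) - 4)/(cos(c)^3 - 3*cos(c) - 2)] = (3*cos(c)/2 - 6*cos(2*c) + cos(3*c)/2 + 8)*sin(c)/((cos(c) - 2)^2*(cos(c) + 1)^4)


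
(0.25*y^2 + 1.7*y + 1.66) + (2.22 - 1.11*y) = 0.25*y^2 + 0.59*y + 3.88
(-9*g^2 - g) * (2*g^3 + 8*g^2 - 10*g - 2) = -18*g^5 - 74*g^4 + 82*g^3 + 28*g^2 + 2*g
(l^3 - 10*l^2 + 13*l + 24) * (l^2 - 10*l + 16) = l^5 - 20*l^4 + 129*l^3 - 266*l^2 - 32*l + 384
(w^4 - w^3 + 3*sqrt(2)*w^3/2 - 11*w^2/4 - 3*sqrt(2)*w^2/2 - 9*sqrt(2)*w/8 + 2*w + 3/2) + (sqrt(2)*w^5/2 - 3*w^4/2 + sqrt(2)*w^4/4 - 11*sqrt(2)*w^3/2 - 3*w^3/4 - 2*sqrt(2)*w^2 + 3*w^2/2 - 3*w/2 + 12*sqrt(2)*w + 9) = sqrt(2)*w^5/2 - w^4/2 + sqrt(2)*w^4/4 - 4*sqrt(2)*w^3 - 7*w^3/4 - 7*sqrt(2)*w^2/2 - 5*w^2/4 + w/2 + 87*sqrt(2)*w/8 + 21/2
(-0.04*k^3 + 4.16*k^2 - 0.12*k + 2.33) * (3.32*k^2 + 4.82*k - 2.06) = -0.1328*k^5 + 13.6184*k^4 + 19.7352*k^3 - 1.4124*k^2 + 11.4778*k - 4.7998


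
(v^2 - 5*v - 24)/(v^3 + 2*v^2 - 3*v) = (v - 8)/(v*(v - 1))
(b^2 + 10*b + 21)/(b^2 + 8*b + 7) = (b + 3)/(b + 1)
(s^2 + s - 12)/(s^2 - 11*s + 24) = (s + 4)/(s - 8)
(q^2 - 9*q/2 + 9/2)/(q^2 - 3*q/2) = (q - 3)/q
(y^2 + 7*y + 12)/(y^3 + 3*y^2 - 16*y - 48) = 1/(y - 4)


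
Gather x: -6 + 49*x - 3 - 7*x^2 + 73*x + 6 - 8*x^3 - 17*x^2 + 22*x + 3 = -8*x^3 - 24*x^2 + 144*x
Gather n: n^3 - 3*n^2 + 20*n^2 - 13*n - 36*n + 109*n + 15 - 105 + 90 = n^3 + 17*n^2 + 60*n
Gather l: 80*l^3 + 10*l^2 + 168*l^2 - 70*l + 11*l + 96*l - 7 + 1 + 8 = 80*l^3 + 178*l^2 + 37*l + 2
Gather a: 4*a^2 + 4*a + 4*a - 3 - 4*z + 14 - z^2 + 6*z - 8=4*a^2 + 8*a - z^2 + 2*z + 3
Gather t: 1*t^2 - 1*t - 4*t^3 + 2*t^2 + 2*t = -4*t^3 + 3*t^2 + t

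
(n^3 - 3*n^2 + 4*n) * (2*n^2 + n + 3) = 2*n^5 - 5*n^4 + 8*n^3 - 5*n^2 + 12*n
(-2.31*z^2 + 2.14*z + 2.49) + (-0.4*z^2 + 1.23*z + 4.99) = -2.71*z^2 + 3.37*z + 7.48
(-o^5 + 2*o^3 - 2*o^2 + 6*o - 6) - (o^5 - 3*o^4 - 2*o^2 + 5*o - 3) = -2*o^5 + 3*o^4 + 2*o^3 + o - 3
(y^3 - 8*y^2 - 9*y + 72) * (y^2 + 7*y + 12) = y^5 - y^4 - 53*y^3 - 87*y^2 + 396*y + 864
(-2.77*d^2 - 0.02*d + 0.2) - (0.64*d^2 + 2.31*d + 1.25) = -3.41*d^2 - 2.33*d - 1.05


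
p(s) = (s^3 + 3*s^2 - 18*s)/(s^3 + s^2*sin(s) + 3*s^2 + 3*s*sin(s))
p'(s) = (3*s^2 + 6*s - 18)/(s^3 + s^2*sin(s) + 3*s^2 + 3*s*sin(s)) + (s^3 + 3*s^2 - 18*s)*(-s^2*cos(s) - 3*s^2 - 2*s*sin(s) - 3*s*cos(s) - 6*s - 3*sin(s))/(s^3 + s^2*sin(s) + 3*s^2 + 3*s*sin(s))^2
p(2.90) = -0.05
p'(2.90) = 0.48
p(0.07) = -41.40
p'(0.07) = 611.69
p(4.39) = 0.57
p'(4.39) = 0.27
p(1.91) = -0.62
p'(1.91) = 0.76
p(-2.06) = 7.21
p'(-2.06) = -5.96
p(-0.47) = 8.22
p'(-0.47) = 12.71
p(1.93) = -0.60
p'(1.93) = 0.74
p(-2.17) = 7.96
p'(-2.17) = -7.90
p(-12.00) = 0.87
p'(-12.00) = 0.03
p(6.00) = 0.70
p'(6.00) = -0.03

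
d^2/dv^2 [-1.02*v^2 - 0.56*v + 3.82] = -2.04000000000000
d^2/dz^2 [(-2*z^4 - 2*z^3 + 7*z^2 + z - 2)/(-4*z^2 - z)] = 4*(16*z^6 + 12*z^5 + 3*z^4 + 7*z^3 + 48*z^2 + 12*z + 1)/(z^3*(64*z^3 + 48*z^2 + 12*z + 1))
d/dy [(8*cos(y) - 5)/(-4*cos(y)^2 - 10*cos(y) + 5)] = 2*(-16*cos(y)^2 + 20*cos(y) + 5)*sin(y)/(-4*sin(y)^2 + 10*cos(y) - 1)^2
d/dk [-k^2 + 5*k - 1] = 5 - 2*k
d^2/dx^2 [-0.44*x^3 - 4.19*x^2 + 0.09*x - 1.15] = -2.64*x - 8.38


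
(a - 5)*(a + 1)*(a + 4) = a^3 - 21*a - 20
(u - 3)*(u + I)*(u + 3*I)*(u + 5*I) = u^4 - 3*u^3 + 9*I*u^3 - 23*u^2 - 27*I*u^2 + 69*u - 15*I*u + 45*I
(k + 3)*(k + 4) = k^2 + 7*k + 12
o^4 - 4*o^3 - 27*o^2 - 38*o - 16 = (o - 8)*(o + 1)^2*(o + 2)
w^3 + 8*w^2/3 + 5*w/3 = w*(w + 1)*(w + 5/3)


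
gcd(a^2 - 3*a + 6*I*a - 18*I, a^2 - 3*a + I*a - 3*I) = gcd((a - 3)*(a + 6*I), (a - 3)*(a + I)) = a - 3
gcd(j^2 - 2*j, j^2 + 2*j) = j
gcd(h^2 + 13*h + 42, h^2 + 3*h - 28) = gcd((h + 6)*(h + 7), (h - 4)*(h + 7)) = h + 7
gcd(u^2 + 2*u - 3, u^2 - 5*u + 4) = u - 1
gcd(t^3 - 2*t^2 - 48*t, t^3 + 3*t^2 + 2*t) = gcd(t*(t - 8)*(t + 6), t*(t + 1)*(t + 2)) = t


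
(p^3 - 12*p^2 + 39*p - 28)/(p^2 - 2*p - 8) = (p^2 - 8*p + 7)/(p + 2)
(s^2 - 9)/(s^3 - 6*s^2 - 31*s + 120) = (s + 3)/(s^2 - 3*s - 40)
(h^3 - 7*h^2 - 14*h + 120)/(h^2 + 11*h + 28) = (h^2 - 11*h + 30)/(h + 7)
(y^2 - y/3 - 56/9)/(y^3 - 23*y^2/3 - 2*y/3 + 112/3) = (y + 7/3)/(y^2 - 5*y - 14)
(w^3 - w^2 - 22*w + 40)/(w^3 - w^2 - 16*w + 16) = (w^2 + 3*w - 10)/(w^2 + 3*w - 4)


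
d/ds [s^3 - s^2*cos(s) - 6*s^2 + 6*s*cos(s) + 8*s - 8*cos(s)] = s^2*sin(s) + 3*s^2 - 6*s*sin(s) - 2*s*cos(s) - 12*s + 8*sin(s) + 6*cos(s) + 8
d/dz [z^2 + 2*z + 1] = 2*z + 2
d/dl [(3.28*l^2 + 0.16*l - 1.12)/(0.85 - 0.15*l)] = (-0.492*l^2 + 5.576*l - 0.032)/(0.0225*l^2 - 0.255*l + 0.7225)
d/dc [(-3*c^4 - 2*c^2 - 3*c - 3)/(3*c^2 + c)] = (-18*c^5 - 9*c^4 + 7*c^2 + 18*c + 3)/(c^2*(9*c^2 + 6*c + 1))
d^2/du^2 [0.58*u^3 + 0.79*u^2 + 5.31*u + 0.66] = 3.48*u + 1.58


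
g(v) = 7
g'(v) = 0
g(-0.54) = 7.00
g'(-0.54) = 0.00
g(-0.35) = 7.00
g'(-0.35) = 0.00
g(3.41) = 7.00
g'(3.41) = 0.00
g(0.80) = 7.00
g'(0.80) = 0.00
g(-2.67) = 7.00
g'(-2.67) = 0.00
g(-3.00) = 7.00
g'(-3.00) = 0.00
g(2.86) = 7.00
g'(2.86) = 0.00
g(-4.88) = 7.00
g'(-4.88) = 0.00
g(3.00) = 7.00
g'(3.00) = 0.00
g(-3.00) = 7.00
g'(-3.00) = 0.00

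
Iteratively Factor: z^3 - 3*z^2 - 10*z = (z)*(z^2 - 3*z - 10) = z*(z + 2)*(z - 5)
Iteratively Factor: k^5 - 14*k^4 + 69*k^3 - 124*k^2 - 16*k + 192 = (k + 1)*(k^4 - 15*k^3 + 84*k^2 - 208*k + 192) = (k - 4)*(k + 1)*(k^3 - 11*k^2 + 40*k - 48) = (k - 4)^2*(k + 1)*(k^2 - 7*k + 12) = (k - 4)^2*(k - 3)*(k + 1)*(k - 4)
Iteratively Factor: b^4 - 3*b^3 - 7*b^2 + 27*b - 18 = (b - 1)*(b^3 - 2*b^2 - 9*b + 18) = (b - 2)*(b - 1)*(b^2 - 9) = (b - 3)*(b - 2)*(b - 1)*(b + 3)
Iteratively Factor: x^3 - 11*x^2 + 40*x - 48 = (x - 4)*(x^2 - 7*x + 12) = (x - 4)^2*(x - 3)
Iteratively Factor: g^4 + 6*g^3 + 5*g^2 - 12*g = (g + 4)*(g^3 + 2*g^2 - 3*g) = (g - 1)*(g + 4)*(g^2 + 3*g) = (g - 1)*(g + 3)*(g + 4)*(g)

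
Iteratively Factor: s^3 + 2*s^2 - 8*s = (s + 4)*(s^2 - 2*s) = (s - 2)*(s + 4)*(s)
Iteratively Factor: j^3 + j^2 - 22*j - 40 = (j + 2)*(j^2 - j - 20) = (j + 2)*(j + 4)*(j - 5)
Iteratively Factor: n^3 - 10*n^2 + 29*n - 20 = (n - 4)*(n^2 - 6*n + 5) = (n - 4)*(n - 1)*(n - 5)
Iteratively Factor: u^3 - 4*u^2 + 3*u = (u - 3)*(u^2 - u) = (u - 3)*(u - 1)*(u)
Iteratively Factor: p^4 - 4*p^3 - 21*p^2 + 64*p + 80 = (p + 4)*(p^3 - 8*p^2 + 11*p + 20) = (p - 4)*(p + 4)*(p^2 - 4*p - 5) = (p - 4)*(p + 1)*(p + 4)*(p - 5)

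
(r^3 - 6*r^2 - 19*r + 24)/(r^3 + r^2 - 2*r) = (r^2 - 5*r - 24)/(r*(r + 2))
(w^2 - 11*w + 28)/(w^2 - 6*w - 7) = (w - 4)/(w + 1)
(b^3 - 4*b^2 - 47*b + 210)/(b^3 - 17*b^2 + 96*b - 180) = (b + 7)/(b - 6)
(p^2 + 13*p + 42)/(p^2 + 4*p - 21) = (p + 6)/(p - 3)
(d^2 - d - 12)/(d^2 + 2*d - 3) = (d - 4)/(d - 1)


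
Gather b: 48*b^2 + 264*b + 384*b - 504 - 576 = 48*b^2 + 648*b - 1080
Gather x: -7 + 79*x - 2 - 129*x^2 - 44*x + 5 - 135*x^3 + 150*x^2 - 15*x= -135*x^3 + 21*x^2 + 20*x - 4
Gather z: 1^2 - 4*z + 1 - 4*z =2 - 8*z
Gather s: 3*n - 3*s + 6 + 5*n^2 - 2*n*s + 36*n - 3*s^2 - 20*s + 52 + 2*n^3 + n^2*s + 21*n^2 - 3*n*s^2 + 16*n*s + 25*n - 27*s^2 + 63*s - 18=2*n^3 + 26*n^2 + 64*n + s^2*(-3*n - 30) + s*(n^2 + 14*n + 40) + 40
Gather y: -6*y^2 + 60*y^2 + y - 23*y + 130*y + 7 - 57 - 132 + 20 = 54*y^2 + 108*y - 162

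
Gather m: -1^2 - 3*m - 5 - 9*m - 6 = -12*m - 12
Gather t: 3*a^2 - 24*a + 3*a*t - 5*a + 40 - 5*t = 3*a^2 - 29*a + t*(3*a - 5) + 40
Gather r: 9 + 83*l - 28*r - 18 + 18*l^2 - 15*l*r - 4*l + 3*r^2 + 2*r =18*l^2 + 79*l + 3*r^2 + r*(-15*l - 26) - 9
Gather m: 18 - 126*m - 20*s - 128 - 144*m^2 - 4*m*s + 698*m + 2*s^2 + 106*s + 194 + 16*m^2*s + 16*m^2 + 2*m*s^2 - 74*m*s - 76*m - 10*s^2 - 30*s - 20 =m^2*(16*s - 128) + m*(2*s^2 - 78*s + 496) - 8*s^2 + 56*s + 64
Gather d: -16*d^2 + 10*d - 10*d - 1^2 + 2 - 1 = -16*d^2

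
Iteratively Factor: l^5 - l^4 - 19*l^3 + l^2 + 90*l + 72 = (l + 3)*(l^4 - 4*l^3 - 7*l^2 + 22*l + 24) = (l + 1)*(l + 3)*(l^3 - 5*l^2 - 2*l + 24) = (l + 1)*(l + 2)*(l + 3)*(l^2 - 7*l + 12) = (l - 4)*(l + 1)*(l + 2)*(l + 3)*(l - 3)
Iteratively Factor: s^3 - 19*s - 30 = (s + 3)*(s^2 - 3*s - 10) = (s - 5)*(s + 3)*(s + 2)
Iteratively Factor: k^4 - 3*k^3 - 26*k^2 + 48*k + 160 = (k - 4)*(k^3 + k^2 - 22*k - 40) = (k - 5)*(k - 4)*(k^2 + 6*k + 8) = (k - 5)*(k - 4)*(k + 2)*(k + 4)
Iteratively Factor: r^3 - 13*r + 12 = (r - 1)*(r^2 + r - 12) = (r - 3)*(r - 1)*(r + 4)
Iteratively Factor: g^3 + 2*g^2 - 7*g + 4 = (g + 4)*(g^2 - 2*g + 1) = (g - 1)*(g + 4)*(g - 1)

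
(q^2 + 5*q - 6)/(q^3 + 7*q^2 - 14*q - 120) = (q - 1)/(q^2 + q - 20)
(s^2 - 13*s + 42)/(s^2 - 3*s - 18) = (s - 7)/(s + 3)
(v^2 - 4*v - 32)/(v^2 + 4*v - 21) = (v^2 - 4*v - 32)/(v^2 + 4*v - 21)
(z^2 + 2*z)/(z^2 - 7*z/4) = 4*(z + 2)/(4*z - 7)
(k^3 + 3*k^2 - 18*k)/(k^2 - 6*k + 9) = k*(k + 6)/(k - 3)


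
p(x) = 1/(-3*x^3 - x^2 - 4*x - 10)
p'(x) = (9*x^2 + 2*x + 4)/(-3*x^3 - x^2 - 4*x - 10)^2 = (9*x^2 + 2*x + 4)/(3*x^3 + x^2 + 4*x + 10)^2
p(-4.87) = 0.00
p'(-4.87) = 0.00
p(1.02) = -0.05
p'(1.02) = 0.05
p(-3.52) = 0.01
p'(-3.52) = 0.01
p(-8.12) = 0.00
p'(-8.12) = 0.00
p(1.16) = -0.05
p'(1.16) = 0.04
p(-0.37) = -0.12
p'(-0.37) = 0.06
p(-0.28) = -0.11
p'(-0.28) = 0.05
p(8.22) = -0.00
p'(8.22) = 0.00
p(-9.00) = 0.00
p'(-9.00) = 0.00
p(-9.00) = 0.00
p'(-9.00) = 0.00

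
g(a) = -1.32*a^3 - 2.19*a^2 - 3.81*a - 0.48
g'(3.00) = -52.59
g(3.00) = -67.26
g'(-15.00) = -829.11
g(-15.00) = 4018.92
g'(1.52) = -19.62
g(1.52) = -15.97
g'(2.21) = -32.83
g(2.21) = -33.84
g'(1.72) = -23.06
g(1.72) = -20.23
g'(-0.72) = -2.71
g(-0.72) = 1.62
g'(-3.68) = -41.32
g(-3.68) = 49.67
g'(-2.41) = -16.25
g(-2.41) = 14.46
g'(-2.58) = -18.87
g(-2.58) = 17.44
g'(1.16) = -14.22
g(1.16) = -9.91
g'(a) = -3.96*a^2 - 4.38*a - 3.81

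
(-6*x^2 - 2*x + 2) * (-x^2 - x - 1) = 6*x^4 + 8*x^3 + 6*x^2 - 2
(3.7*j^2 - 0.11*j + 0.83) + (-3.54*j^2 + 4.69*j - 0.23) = 0.16*j^2 + 4.58*j + 0.6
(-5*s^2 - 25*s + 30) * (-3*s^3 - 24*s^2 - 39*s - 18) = 15*s^5 + 195*s^4 + 705*s^3 + 345*s^2 - 720*s - 540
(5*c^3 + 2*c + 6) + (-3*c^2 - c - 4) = 5*c^3 - 3*c^2 + c + 2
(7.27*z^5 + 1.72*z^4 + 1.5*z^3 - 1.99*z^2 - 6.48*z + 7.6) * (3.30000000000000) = 23.991*z^5 + 5.676*z^4 + 4.95*z^3 - 6.567*z^2 - 21.384*z + 25.08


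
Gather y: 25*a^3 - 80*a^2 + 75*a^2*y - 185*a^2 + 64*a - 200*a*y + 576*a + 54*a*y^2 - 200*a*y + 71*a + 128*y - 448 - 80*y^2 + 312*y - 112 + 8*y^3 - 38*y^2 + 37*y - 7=25*a^3 - 265*a^2 + 711*a + 8*y^3 + y^2*(54*a - 118) + y*(75*a^2 - 400*a + 477) - 567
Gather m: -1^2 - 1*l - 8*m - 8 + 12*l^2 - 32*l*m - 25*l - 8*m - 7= 12*l^2 - 26*l + m*(-32*l - 16) - 16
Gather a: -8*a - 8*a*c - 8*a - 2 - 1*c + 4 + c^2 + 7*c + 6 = a*(-8*c - 16) + c^2 + 6*c + 8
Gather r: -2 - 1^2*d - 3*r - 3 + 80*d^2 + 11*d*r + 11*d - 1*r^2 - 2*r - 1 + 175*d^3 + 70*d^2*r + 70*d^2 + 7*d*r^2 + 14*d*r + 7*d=175*d^3 + 150*d^2 + 17*d + r^2*(7*d - 1) + r*(70*d^2 + 25*d - 5) - 6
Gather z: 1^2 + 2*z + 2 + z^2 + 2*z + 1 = z^2 + 4*z + 4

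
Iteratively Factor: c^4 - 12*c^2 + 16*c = (c - 2)*(c^3 + 2*c^2 - 8*c) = (c - 2)*(c + 4)*(c^2 - 2*c) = (c - 2)^2*(c + 4)*(c)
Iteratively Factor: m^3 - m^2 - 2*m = (m + 1)*(m^2 - 2*m) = m*(m + 1)*(m - 2)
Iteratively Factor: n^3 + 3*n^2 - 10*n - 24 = (n + 2)*(n^2 + n - 12) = (n + 2)*(n + 4)*(n - 3)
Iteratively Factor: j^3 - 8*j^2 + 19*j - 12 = (j - 4)*(j^2 - 4*j + 3) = (j - 4)*(j - 3)*(j - 1)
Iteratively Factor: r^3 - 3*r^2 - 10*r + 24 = (r - 4)*(r^2 + r - 6) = (r - 4)*(r + 3)*(r - 2)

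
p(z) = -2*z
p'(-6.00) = -2.00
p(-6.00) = 12.00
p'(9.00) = -2.00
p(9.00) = -18.00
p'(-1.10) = -2.00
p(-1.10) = 2.20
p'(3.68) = -2.00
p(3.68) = -7.36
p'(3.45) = -2.00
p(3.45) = -6.90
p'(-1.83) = -2.00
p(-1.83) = 3.66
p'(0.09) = -2.00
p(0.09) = -0.18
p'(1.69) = -2.00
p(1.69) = -3.38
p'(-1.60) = -2.00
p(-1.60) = 3.20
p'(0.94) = -2.00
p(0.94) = -1.88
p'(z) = -2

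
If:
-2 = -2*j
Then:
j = 1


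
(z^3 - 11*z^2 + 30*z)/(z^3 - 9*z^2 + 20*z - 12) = z*(z - 5)/(z^2 - 3*z + 2)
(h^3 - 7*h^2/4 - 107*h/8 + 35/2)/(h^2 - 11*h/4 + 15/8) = (2*h^2 - h - 28)/(2*h - 3)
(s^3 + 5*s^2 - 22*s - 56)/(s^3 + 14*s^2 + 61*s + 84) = (s^2 - 2*s - 8)/(s^2 + 7*s + 12)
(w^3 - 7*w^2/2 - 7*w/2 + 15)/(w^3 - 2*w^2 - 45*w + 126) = (w^2 - w/2 - 5)/(w^2 + w - 42)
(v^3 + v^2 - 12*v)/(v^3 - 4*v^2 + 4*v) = (v^2 + v - 12)/(v^2 - 4*v + 4)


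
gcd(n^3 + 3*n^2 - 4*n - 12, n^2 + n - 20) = 1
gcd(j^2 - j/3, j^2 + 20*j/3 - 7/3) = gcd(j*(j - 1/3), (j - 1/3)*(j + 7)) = j - 1/3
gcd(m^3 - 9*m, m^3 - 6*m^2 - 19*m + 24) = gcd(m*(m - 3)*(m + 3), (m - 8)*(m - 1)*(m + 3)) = m + 3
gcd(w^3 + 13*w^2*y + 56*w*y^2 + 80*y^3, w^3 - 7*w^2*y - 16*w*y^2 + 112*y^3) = w + 4*y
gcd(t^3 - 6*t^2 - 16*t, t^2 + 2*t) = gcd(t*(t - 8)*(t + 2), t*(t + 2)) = t^2 + 2*t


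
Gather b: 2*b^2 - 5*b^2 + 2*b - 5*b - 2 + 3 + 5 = -3*b^2 - 3*b + 6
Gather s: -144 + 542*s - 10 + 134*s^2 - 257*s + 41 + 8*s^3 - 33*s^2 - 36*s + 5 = 8*s^3 + 101*s^2 + 249*s - 108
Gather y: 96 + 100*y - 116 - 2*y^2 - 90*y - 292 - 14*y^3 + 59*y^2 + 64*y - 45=-14*y^3 + 57*y^2 + 74*y - 357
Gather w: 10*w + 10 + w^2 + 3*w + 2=w^2 + 13*w + 12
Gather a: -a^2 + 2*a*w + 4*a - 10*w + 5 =-a^2 + a*(2*w + 4) - 10*w + 5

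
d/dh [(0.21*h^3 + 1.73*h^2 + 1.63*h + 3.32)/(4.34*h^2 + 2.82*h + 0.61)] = (0.9114*h^4 + 1.1844*h^3 - 1.8113*h^2 - 26.707*h - 8.3681)/(18.8356*h^4 + 24.4776*h^3 + 13.2472*h^2 + 3.4404*h + 0.3721)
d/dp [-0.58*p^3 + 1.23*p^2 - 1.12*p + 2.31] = -1.74*p^2 + 2.46*p - 1.12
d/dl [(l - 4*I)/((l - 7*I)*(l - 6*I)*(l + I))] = 2*(-l^3 + 12*I*l^2 + 48*l - 79*I)/(l^6 - 24*I*l^5 - 202*l^4 + 612*I*l^3 - 167*l^2 + 2436*I*l - 1764)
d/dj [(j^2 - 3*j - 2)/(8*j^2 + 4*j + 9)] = (28*j^2 + 50*j - 19)/(64*j^4 + 64*j^3 + 160*j^2 + 72*j + 81)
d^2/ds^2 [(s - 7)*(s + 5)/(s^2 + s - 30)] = 2*(-3*s^3 - 15*s^2 - 285*s - 245)/(s^6 + 3*s^5 - 87*s^4 - 179*s^3 + 2610*s^2 + 2700*s - 27000)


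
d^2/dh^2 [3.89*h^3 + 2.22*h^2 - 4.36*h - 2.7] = 23.34*h + 4.44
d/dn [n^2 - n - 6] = 2*n - 1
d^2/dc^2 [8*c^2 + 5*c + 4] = 16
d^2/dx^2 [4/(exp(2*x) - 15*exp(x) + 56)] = 4*((15 - 4*exp(x))*(exp(2*x) - 15*exp(x) + 56) + 2*(2*exp(x) - 15)^2*exp(x))*exp(x)/(exp(2*x) - 15*exp(x) + 56)^3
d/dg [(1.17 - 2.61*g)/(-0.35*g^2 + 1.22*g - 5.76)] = (-0.9135*g^2 + 0.819*g + 13.6062)/(0.1225*g^4 - 0.854*g^3 + 5.5204*g^2 - 14.0544*g + 33.1776)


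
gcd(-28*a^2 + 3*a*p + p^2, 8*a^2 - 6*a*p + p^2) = -4*a + p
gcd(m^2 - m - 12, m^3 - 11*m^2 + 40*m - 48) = m - 4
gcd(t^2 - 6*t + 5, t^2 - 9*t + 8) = t - 1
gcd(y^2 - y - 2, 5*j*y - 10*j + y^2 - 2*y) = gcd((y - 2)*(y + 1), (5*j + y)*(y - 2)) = y - 2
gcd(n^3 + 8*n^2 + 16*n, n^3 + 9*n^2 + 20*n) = n^2 + 4*n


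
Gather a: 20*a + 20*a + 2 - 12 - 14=40*a - 24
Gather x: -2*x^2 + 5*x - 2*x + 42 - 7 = -2*x^2 + 3*x + 35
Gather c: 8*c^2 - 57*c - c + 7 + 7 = 8*c^2 - 58*c + 14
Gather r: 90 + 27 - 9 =108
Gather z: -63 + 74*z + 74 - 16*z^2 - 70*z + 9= -16*z^2 + 4*z + 20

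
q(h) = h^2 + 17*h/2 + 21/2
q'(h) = 2*h + 17/2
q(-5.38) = -6.29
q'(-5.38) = -2.26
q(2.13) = 33.14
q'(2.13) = 12.76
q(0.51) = 15.10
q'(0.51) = 9.52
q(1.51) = 25.62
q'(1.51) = 11.52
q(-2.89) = -5.71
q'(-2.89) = 2.72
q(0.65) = 16.45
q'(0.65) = 9.80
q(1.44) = 24.81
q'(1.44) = 11.38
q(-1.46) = 0.22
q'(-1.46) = 5.58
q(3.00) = 45.00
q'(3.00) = 14.50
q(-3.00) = -6.00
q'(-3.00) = 2.50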